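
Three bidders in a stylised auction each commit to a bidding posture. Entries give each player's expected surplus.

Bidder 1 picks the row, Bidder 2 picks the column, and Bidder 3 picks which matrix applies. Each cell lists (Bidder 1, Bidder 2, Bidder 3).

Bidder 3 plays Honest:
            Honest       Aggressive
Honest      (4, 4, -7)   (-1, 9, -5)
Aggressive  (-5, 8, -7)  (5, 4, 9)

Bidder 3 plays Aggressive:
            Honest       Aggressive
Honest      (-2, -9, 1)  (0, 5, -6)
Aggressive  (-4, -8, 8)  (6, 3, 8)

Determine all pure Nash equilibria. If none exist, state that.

For each player, find the best response to each opponent profile; mutual best responses are the pure NE.
Bidder 1 against (Honest, Honest): payoffs 4, -5 → best response Honest.
Bidder 1 against (Honest, Aggressive): payoffs -2, -4 → best response Honest.
Bidder 1 against (Aggressive, Honest): payoffs -1, 5 → best response Aggressive.
Bidder 1 against (Aggressive, Aggressive): payoffs 0, 6 → best response Aggressive.
Bidder 2 against (Honest, Honest): payoffs 4, 9 → best response Aggressive.
Bidder 2 against (Honest, Aggressive): payoffs -9, 5 → best response Aggressive.
Bidder 2 against (Aggressive, Honest): payoffs 8, 4 → best response Honest.
Bidder 2 against (Aggressive, Aggressive): payoffs -8, 3 → best response Aggressive.
Bidder 3 against (Honest, Honest): payoffs -7, 1 → best response Aggressive.
Bidder 3 against (Honest, Aggressive): payoffs -5, -6 → best response Honest.
Bidder 3 against (Aggressive, Honest): payoffs -7, 8 → best response Aggressive.
Bidder 3 against (Aggressive, Aggressive): payoffs 9, 8 → best response Honest.
No profile is a mutual best response for all players.

none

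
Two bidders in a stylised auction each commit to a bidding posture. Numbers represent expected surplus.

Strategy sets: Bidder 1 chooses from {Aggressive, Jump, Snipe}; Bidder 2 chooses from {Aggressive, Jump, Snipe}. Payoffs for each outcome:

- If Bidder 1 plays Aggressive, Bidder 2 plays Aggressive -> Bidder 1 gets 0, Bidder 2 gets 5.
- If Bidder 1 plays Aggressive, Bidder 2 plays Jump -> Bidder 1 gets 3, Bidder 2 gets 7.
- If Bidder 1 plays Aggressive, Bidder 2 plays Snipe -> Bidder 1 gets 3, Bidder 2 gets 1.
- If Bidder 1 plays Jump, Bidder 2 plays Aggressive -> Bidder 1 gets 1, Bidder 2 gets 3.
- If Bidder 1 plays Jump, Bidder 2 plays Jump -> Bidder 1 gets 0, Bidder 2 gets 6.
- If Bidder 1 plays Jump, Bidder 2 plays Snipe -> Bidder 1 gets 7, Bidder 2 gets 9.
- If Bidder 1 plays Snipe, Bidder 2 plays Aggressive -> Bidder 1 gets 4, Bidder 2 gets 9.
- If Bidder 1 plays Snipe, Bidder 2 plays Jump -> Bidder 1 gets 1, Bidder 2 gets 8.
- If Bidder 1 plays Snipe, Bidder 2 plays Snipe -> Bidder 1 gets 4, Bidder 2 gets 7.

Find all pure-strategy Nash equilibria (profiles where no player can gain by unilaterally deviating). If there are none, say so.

Pure-strategy Nash equilibria: (Aggressive, Jump), (Jump, Snipe), (Snipe, Aggressive)

Bidder 1 against Aggressive: payoffs 0, 1, 4 → best response Snipe.
Bidder 1 against Jump: payoffs 3, 0, 1 → best response Aggressive.
Bidder 1 against Snipe: payoffs 3, 7, 4 → best response Jump.
Bidder 2 against Aggressive: payoffs 5, 7, 1 → best response Jump.
Bidder 2 against Jump: payoffs 3, 6, 9 → best response Snipe.
Bidder 2 against Snipe: payoffs 9, 8, 7 → best response Aggressive.
Mutual best responses: (Aggressive, Jump); (Jump, Snipe); (Snipe, Aggressive).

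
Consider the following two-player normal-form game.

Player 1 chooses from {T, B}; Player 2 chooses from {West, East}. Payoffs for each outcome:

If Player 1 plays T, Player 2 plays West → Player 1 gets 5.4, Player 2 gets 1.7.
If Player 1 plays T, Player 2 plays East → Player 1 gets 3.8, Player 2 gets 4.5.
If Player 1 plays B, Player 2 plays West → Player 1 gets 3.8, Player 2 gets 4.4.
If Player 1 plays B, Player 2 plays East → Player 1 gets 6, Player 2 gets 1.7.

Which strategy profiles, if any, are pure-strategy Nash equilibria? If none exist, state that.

(T, West): Player 2 can switch to East (1.7 → 4.5). Not NE.
(T, East): Player 1 can switch to B (3.8 → 6). Not NE.
(B, West): Player 1 can switch to T (3.8 → 5.4). Not NE.
(B, East): Player 2 can switch to West (1.7 → 4.4). Not NE.

This game has no pure Nash equilibrium.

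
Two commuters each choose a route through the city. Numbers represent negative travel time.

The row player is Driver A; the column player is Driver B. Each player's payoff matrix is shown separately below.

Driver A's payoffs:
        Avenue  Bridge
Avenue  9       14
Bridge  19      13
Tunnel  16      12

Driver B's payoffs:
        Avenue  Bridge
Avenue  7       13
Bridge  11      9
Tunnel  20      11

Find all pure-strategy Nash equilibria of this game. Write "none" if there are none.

Check each profile: it is a Nash equilibrium iff no player can strictly gain by switching unilaterally.
(Avenue, Avenue): Driver A can switch to Bridge (9 → 19). Not NE.
(Avenue, Bridge): Driver A gets 14, best alternative 13; Driver B gets 13, best alternative 7. No profitable deviation — NE.
(Bridge, Avenue): Driver A gets 19, best alternative 16; Driver B gets 11, best alternative 9. No profitable deviation — NE.
(Bridge, Bridge): Driver A can switch to Avenue (13 → 14). Not NE.
(Tunnel, Avenue): Driver A can switch to Bridge (16 → 19). Not NE.
(Tunnel, Bridge): Driver A can switch to Avenue (12 → 14). Not NE.

The pure Nash equilibria are (Avenue, Bridge) and (Bridge, Avenue).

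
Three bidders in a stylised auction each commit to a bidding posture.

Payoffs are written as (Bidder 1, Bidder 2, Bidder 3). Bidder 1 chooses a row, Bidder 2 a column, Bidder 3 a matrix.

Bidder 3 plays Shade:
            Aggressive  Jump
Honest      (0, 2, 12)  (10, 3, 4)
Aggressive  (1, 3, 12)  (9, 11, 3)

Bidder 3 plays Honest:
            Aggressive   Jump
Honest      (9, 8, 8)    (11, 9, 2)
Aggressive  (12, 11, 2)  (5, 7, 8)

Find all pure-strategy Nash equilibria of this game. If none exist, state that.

For each strategy profile, look for a profitable unilateral deviation.
(Honest, Aggressive, Shade): Bidder 1 can switch to Aggressive (0 → 1). Not NE.
(Honest, Aggressive, Honest): Bidder 1 can switch to Aggressive (9 → 12). Not NE.
(Honest, Jump, Shade): Bidder 1 gets 10, best alternative 9; Bidder 2 gets 3, best alternative 2; Bidder 3 gets 4, best alternative 2. No profitable deviation — NE.
(Honest, Jump, Honest): Bidder 3 can switch to Shade (2 → 4). Not NE.
(Aggressive, Aggressive, Shade): Bidder 2 can switch to Jump (3 → 11). Not NE.
(Aggressive, Aggressive, Honest): Bidder 3 can switch to Shade (2 → 12). Not NE.
(Aggressive, Jump, Shade): Bidder 1 can switch to Honest (9 → 10). Not NE.
(Aggressive, Jump, Honest): Bidder 1 can switch to Honest (5 → 11). Not NE.

(Honest, Jump, Shade)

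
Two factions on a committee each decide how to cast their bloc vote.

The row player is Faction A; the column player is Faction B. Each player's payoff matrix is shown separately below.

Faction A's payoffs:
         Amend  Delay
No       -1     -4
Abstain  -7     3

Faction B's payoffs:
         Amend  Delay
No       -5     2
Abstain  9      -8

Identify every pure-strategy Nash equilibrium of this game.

This game has no pure Nash equilibrium.

Faction A against Amend: payoffs -1, -7 → best response No.
Faction A against Delay: payoffs -4, 3 → best response Abstain.
Faction B against No: payoffs -5, 2 → best response Delay.
Faction B against Abstain: payoffs 9, -8 → best response Amend.
No profile is a mutual best response for all players.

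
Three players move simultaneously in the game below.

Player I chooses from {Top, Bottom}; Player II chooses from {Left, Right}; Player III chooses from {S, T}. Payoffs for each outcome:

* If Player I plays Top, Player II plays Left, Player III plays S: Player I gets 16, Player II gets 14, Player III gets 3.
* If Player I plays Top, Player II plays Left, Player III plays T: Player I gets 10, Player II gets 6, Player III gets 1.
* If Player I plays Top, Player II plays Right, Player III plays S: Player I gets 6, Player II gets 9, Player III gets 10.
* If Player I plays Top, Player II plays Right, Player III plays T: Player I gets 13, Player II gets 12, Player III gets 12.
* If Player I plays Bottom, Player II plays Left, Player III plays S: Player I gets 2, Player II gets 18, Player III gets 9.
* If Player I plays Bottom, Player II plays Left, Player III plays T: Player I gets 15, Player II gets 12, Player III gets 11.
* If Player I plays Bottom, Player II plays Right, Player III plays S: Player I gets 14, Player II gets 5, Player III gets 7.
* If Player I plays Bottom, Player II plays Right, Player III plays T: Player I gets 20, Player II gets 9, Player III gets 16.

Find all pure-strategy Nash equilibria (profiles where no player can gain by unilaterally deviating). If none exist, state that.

Player I against (Left, S): payoffs 16, 2 → best response Top.
Player I against (Left, T): payoffs 10, 15 → best response Bottom.
Player I against (Right, S): payoffs 6, 14 → best response Bottom.
Player I against (Right, T): payoffs 13, 20 → best response Bottom.
Player II against (Top, S): payoffs 14, 9 → best response Left.
Player II against (Top, T): payoffs 6, 12 → best response Right.
Player II against (Bottom, S): payoffs 18, 5 → best response Left.
Player II against (Bottom, T): payoffs 12, 9 → best response Left.
Player III against (Top, Left): payoffs 3, 1 → best response S.
Player III against (Top, Right): payoffs 10, 12 → best response T.
Player III against (Bottom, Left): payoffs 9, 11 → best response T.
Player III against (Bottom, Right): payoffs 7, 16 → best response T.
Mutual best responses: (Top, Left, S); (Bottom, Left, T).

(Top, Left, S); (Bottom, Left, T)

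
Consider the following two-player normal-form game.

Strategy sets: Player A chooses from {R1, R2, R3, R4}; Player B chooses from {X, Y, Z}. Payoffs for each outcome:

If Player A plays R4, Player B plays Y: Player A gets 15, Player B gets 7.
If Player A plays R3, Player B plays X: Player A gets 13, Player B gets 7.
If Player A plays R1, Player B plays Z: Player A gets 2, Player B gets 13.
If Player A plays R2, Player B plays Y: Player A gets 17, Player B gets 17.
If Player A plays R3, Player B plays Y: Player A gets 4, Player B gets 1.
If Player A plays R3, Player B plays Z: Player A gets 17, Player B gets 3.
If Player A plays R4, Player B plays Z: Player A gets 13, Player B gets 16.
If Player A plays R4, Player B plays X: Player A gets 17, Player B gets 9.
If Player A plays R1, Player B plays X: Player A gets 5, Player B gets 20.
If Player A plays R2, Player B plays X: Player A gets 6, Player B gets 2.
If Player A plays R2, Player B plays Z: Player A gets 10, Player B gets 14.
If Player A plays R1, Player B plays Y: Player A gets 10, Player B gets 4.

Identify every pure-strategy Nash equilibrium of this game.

(R1, X): Player A can switch to R2 (5 → 6). Not NE.
(R1, Y): Player A can switch to R2 (10 → 17). Not NE.
(R1, Z): Player A can switch to R2 (2 → 10). Not NE.
(R2, X): Player A can switch to R3 (6 → 13). Not NE.
(R2, Y): Player A gets 17, best alternative 15; Player B gets 17, best alternative 14. No profitable deviation — NE.
(R2, Z): Player A can switch to R3 (10 → 17). Not NE.
(R3, X): Player A can switch to R4 (13 → 17). Not NE.
(R3, Y): Player A can switch to R1 (4 → 10). Not NE.
(R3, Z): Player B can switch to X (3 → 7). Not NE.
(R4, X): Player B can switch to Z (9 → 16). Not NE.
(R4, Y): Player A can switch to R2 (15 → 17). Not NE.
(R4, Z): Player A can switch to R3 (13 → 17). Not NE.

(R2, Y)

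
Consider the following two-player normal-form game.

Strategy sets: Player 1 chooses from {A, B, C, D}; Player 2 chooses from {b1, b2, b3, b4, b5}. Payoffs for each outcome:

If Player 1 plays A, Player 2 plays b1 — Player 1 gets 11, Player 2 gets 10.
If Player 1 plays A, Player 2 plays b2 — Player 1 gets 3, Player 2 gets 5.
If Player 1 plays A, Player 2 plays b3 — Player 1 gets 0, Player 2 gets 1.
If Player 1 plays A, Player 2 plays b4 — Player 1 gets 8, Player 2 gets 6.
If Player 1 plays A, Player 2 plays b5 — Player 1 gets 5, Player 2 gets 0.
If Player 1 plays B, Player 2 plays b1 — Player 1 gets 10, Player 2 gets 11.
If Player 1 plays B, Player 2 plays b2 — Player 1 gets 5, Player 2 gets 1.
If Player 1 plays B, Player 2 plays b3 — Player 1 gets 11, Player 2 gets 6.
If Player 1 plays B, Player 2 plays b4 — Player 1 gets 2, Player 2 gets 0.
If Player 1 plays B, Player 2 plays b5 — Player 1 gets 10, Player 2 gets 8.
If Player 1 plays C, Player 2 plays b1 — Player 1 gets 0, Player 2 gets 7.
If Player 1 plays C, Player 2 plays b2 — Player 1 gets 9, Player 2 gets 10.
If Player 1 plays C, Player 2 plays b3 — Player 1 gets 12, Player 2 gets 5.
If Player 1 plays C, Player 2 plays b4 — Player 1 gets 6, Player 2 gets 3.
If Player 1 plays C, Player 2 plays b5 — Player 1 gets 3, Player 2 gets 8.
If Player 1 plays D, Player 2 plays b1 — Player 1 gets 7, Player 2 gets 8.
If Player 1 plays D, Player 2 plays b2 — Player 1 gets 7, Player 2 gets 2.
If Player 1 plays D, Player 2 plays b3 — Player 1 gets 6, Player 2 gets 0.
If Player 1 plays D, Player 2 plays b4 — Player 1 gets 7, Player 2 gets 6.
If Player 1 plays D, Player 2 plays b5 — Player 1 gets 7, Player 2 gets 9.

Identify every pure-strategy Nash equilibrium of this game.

Pure-strategy Nash equilibria: (A, b1), (C, b2)

(A, b1): Player 1 gets 11, best alternative 10; Player 2 gets 10, best alternative 6. No profitable deviation — NE.
(A, b2): Player 1 can switch to B (3 → 5). Not NE.
(A, b3): Player 1 can switch to B (0 → 11). Not NE.
(A, b4): Player 2 can switch to b1 (6 → 10). Not NE.
(A, b5): Player 1 can switch to B (5 → 10). Not NE.
(B, b1): Player 1 can switch to A (10 → 11). Not NE.
(B, b2): Player 1 can switch to C (5 → 9). Not NE.
(B, b3): Player 1 can switch to C (11 → 12). Not NE.
(B, b4): Player 1 can switch to A (2 → 8). Not NE.
(B, b5): Player 2 can switch to b1 (8 → 11). Not NE.
(C, b1): Player 1 can switch to A (0 → 11). Not NE.
(C, b2): Player 1 gets 9, best alternative 7; Player 2 gets 10, best alternative 8. No profitable deviation — NE.
(C, b3): Player 2 can switch to b1 (5 → 7). Not NE.
(C, b4): Player 1 can switch to A (6 → 8). Not NE.
(The remaining 6 profiles each have a profitable deviation by the same check.)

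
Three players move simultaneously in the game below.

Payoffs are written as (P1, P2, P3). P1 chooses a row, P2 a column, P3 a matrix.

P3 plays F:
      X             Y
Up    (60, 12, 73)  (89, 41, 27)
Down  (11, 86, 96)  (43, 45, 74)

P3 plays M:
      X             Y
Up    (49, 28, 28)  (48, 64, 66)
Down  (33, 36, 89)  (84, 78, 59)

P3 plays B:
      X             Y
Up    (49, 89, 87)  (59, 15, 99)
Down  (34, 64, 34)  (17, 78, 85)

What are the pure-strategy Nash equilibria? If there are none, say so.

Pure NE: (Up, X, B)

For each strategy profile, look for a profitable unilateral deviation.
(Up, X, F): P2 can switch to Y (12 → 41). Not NE.
(Up, X, M): P2 can switch to Y (28 → 64). Not NE.
(Up, X, B): P1 gets 49, best alternative 34; P2 gets 89, best alternative 15; P3 gets 87, best alternative 73. No profitable deviation — NE.
(Up, Y, F): P3 can switch to M (27 → 66). Not NE.
(Up, Y, M): P1 can switch to Down (48 → 84). Not NE.
(Up, Y, B): P2 can switch to X (15 → 89). Not NE.
(Down, X, F): P1 can switch to Up (11 → 60). Not NE.
(Down, X, M): P1 can switch to Up (33 → 49). Not NE.
(Down, X, B): P1 can switch to Up (34 → 49). Not NE.
(The remaining 3 profiles each have a profitable deviation by the same check.)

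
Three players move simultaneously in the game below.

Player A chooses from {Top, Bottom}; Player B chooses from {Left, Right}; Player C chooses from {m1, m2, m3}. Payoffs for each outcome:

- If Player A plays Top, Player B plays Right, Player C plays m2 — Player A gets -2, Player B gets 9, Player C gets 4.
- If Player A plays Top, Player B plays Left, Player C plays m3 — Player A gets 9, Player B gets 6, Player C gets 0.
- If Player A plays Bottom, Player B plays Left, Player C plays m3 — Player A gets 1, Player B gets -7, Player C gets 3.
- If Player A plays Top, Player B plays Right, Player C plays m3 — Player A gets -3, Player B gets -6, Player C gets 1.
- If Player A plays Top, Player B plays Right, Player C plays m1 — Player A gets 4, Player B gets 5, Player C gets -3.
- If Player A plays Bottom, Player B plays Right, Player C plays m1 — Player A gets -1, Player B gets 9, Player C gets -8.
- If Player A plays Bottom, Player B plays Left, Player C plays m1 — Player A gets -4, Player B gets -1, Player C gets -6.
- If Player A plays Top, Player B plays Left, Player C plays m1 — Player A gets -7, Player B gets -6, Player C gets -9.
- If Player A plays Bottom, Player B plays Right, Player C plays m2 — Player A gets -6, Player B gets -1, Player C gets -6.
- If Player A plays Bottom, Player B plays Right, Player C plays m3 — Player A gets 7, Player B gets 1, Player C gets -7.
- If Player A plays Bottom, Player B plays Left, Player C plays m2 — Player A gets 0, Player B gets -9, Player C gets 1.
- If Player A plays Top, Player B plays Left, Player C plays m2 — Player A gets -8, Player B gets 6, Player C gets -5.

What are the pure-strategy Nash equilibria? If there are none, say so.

Player A against (Left, m1): payoffs -7, -4 → best response Bottom.
Player A against (Left, m2): payoffs -8, 0 → best response Bottom.
Player A against (Left, m3): payoffs 9, 1 → best response Top.
Player A against (Right, m1): payoffs 4, -1 → best response Top.
Player A against (Right, m2): payoffs -2, -6 → best response Top.
Player A against (Right, m3): payoffs -3, 7 → best response Bottom.
Player B against (Top, m1): payoffs -6, 5 → best response Right.
Player B against (Top, m2): payoffs 6, 9 → best response Right.
Player B against (Top, m3): payoffs 6, -6 → best response Left.
Player B against (Bottom, m1): payoffs -1, 9 → best response Right.
Player B against (Bottom, m2): payoffs -9, -1 → best response Right.
Player B against (Bottom, m3): payoffs -7, 1 → best response Right.
Player C against (Top, Left): payoffs -9, -5, 0 → best response m3.
Player C against (Top, Right): payoffs -3, 4, 1 → best response m2.
Player C against (Bottom, Left): payoffs -6, 1, 3 → best response m3.
Player C against (Bottom, Right): payoffs -8, -6, -7 → best response m2.
Mutual best responses: (Top, Left, m3); (Top, Right, m2).

Pure-strategy Nash equilibria: (Top, Left, m3), (Top, Right, m2)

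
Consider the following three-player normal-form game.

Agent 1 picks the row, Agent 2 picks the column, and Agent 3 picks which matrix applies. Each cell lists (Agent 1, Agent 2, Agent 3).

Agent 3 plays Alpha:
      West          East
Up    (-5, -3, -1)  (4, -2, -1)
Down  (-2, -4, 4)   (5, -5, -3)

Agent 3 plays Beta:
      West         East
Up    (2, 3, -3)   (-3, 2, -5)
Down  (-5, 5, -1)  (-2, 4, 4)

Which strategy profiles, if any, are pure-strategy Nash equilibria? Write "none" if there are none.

Pure NE: (Down, West, Alpha)

(Up, West, Alpha): Agent 1 can switch to Down (-5 → -2). Not NE.
(Up, West, Beta): Agent 3 can switch to Alpha (-3 → -1). Not NE.
(Up, East, Alpha): Agent 1 can switch to Down (4 → 5). Not NE.
(Up, East, Beta): Agent 1 can switch to Down (-3 → -2). Not NE.
(Down, West, Alpha): Agent 1 gets -2, best alternative -5; Agent 2 gets -4, best alternative -5; Agent 3 gets 4, best alternative -1. No profitable deviation — NE.
(Down, West, Beta): Agent 1 can switch to Up (-5 → 2). Not NE.
(Down, East, Alpha): Agent 2 can switch to West (-5 → -4). Not NE.
(Down, East, Beta): Agent 2 can switch to West (4 → 5). Not NE.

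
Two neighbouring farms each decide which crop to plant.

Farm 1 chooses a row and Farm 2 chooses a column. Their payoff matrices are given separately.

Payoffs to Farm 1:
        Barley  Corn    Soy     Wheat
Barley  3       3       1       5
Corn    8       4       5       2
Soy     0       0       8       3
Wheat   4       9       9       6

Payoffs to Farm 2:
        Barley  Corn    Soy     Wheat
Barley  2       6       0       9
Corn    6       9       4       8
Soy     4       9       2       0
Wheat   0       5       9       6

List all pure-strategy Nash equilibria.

The unique pure-strategy Nash equilibrium is (Wheat, Soy).

Farm 1 against Barley: payoffs 3, 8, 0, 4 → best response Corn.
Farm 1 against Corn: payoffs 3, 4, 0, 9 → best response Wheat.
Farm 1 against Soy: payoffs 1, 5, 8, 9 → best response Wheat.
Farm 1 against Wheat: payoffs 5, 2, 3, 6 → best response Wheat.
Farm 2 against Barley: payoffs 2, 6, 0, 9 → best response Wheat.
Farm 2 against Corn: payoffs 6, 9, 4, 8 → best response Corn.
Farm 2 against Soy: payoffs 4, 9, 2, 0 → best response Corn.
Farm 2 against Wheat: payoffs 0, 5, 9, 6 → best response Soy.
Mutual best responses: (Wheat, Soy).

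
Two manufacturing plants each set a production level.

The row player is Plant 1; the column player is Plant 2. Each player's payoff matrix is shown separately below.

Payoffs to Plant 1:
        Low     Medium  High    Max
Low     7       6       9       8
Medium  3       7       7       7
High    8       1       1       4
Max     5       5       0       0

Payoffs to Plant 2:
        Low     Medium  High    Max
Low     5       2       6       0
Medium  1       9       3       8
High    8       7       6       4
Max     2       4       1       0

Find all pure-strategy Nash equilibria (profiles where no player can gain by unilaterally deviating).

Plant 1 against Low: payoffs 7, 3, 8, 5 → best response High.
Plant 1 against Medium: payoffs 6, 7, 1, 5 → best response Medium.
Plant 1 against High: payoffs 9, 7, 1, 0 → best response Low.
Plant 1 against Max: payoffs 8, 7, 4, 0 → best response Low.
Plant 2 against Low: payoffs 5, 2, 6, 0 → best response High.
Plant 2 against Medium: payoffs 1, 9, 3, 8 → best response Medium.
Plant 2 against High: payoffs 8, 7, 6, 4 → best response Low.
Plant 2 against Max: payoffs 2, 4, 1, 0 → best response Medium.
Mutual best responses: (Low, High); (Medium, Medium); (High, Low).

The pure Nash equilibria are (Low, High), (Medium, Medium), (High, Low).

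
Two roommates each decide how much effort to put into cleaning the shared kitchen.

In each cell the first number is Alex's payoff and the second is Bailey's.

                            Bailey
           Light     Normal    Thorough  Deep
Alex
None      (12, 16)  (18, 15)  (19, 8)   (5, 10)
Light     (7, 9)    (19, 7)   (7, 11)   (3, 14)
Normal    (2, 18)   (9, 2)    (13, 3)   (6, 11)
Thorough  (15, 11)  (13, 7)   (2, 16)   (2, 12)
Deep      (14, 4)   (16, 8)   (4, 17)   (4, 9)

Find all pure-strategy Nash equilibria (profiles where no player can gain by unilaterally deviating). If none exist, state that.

(None, Light): Alex can switch to Thorough (12 → 15). Not NE.
(None, Normal): Alex can switch to Light (18 → 19). Not NE.
(None, Thorough): Bailey can switch to Light (8 → 16). Not NE.
(None, Deep): Alex can switch to Normal (5 → 6). Not NE.
(Light, Light): Alex can switch to None (7 → 12). Not NE.
(Light, Normal): Bailey can switch to Light (7 → 9). Not NE.
(Light, Thorough): Alex can switch to None (7 → 19). Not NE.
(Light, Deep): Alex can switch to None (3 → 5). Not NE.
(The remaining 12 profiles each have a profitable deviation by the same check.)

No pure-strategy Nash equilibrium.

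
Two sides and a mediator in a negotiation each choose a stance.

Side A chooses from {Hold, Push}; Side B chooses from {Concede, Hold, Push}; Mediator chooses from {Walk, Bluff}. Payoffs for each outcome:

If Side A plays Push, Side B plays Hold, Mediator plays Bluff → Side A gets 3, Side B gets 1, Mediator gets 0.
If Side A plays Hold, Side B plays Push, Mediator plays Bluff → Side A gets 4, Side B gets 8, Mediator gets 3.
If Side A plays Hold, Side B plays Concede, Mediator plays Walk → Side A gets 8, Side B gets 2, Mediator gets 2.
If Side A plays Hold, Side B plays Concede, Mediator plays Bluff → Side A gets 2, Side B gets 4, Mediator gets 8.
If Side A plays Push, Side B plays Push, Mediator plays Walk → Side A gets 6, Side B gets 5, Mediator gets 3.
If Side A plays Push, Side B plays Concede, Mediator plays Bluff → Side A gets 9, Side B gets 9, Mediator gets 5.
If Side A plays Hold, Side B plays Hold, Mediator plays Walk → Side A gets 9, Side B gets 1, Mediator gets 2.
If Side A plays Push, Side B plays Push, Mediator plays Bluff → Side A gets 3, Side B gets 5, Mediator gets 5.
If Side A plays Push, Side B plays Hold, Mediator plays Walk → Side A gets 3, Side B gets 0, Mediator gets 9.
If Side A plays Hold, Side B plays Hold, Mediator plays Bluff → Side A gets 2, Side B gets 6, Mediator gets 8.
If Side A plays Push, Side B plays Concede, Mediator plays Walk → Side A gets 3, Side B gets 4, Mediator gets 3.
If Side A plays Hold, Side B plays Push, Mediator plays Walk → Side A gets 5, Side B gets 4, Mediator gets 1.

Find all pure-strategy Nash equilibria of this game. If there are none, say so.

Pure-strategy Nash equilibria: (Hold, Push, Bluff), (Push, Concede, Bluff)

Check each profile: it is a Nash equilibrium iff no player can strictly gain by switching unilaterally.
(Hold, Concede, Walk): Side B can switch to Push (2 → 4). Not NE.
(Hold, Concede, Bluff): Side A can switch to Push (2 → 9). Not NE.
(Hold, Hold, Walk): Side B can switch to Concede (1 → 2). Not NE.
(Hold, Hold, Bluff): Side A can switch to Push (2 → 3). Not NE.
(Hold, Push, Walk): Side A can switch to Push (5 → 6). Not NE.
(Hold, Push, Bluff): Side A gets 4, best alternative 3; Side B gets 8, best alternative 6; Mediator gets 3, best alternative 1. No profitable deviation — NE.
(Push, Concede, Walk): Side A can switch to Hold (3 → 8). Not NE.
(Push, Concede, Bluff): Side A gets 9, best alternative 2; Side B gets 9, best alternative 5; Mediator gets 5, best alternative 3. No profitable deviation — NE.
(Push, Hold, Walk): Side A can switch to Hold (3 → 9). Not NE.
(Push, Hold, Bluff): Side B can switch to Concede (1 → 9). Not NE.
(The remaining 2 profiles each have a profitable deviation by the same check.)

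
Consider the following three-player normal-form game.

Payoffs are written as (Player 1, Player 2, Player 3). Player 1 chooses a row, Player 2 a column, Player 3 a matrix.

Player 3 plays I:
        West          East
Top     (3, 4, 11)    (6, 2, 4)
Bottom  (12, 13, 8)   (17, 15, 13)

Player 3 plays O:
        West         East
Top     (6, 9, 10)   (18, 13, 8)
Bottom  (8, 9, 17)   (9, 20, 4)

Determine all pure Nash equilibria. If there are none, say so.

The pure Nash equilibria are (Top, East, O), (Bottom, East, I).

Player 1 against (West, I): payoffs 3, 12 → best response Bottom.
Player 1 against (West, O): payoffs 6, 8 → best response Bottom.
Player 1 against (East, I): payoffs 6, 17 → best response Bottom.
Player 1 against (East, O): payoffs 18, 9 → best response Top.
Player 2 against (Top, I): payoffs 4, 2 → best response West.
Player 2 against (Top, O): payoffs 9, 13 → best response East.
Player 2 against (Bottom, I): payoffs 13, 15 → best response East.
Player 2 against (Bottom, O): payoffs 9, 20 → best response East.
Player 3 against (Top, West): payoffs 11, 10 → best response I.
Player 3 against (Top, East): payoffs 4, 8 → best response O.
Player 3 against (Bottom, West): payoffs 8, 17 → best response O.
Player 3 against (Bottom, East): payoffs 13, 4 → best response I.
Mutual best responses: (Top, East, O); (Bottom, East, I).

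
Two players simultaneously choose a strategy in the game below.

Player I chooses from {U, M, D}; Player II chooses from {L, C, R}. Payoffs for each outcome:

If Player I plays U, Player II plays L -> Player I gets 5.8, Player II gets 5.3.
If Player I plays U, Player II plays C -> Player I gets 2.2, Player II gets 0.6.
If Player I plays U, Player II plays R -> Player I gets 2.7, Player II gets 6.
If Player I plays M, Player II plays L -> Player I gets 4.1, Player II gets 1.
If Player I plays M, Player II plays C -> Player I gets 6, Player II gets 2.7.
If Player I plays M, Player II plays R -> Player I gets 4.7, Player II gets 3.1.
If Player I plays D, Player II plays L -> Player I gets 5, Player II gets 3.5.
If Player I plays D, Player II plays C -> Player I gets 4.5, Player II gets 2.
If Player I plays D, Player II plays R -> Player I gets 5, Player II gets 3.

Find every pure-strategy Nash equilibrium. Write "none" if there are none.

Player I against L: payoffs 5.8, 4.1, 5 → best response U.
Player I against C: payoffs 2.2, 6, 4.5 → best response M.
Player I against R: payoffs 2.7, 4.7, 5 → best response D.
Player II against U: payoffs 5.3, 0.6, 6 → best response R.
Player II against M: payoffs 1, 2.7, 3.1 → best response R.
Player II against D: payoffs 3.5, 2, 3 → best response L.
No profile is a mutual best response for all players.

No pure-strategy Nash equilibrium.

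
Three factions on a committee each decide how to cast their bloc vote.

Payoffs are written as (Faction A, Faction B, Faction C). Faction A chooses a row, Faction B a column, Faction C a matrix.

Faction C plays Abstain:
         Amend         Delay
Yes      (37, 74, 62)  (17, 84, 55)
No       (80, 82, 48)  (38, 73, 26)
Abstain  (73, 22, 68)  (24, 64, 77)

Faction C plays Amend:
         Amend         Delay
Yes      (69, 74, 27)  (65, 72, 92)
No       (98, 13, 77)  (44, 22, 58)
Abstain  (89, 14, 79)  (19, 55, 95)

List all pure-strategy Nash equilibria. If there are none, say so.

This game has no pure Nash equilibrium.

Faction A against (Amend, Abstain): payoffs 37, 80, 73 → best response No.
Faction A against (Amend, Amend): payoffs 69, 98, 89 → best response No.
Faction A against (Delay, Abstain): payoffs 17, 38, 24 → best response No.
Faction A against (Delay, Amend): payoffs 65, 44, 19 → best response Yes.
Faction B against (Yes, Abstain): payoffs 74, 84 → best response Delay.
Faction B against (Yes, Amend): payoffs 74, 72 → best response Amend.
Faction B against (No, Abstain): payoffs 82, 73 → best response Amend.
Faction B against (No, Amend): payoffs 13, 22 → best response Delay.
Faction B against (Abstain, Abstain): payoffs 22, 64 → best response Delay.
Faction B against (Abstain, Amend): payoffs 14, 55 → best response Delay.
Faction C against (Yes, Amend): payoffs 62, 27 → best response Abstain.
Faction C against (Yes, Delay): payoffs 55, 92 → best response Amend.
Faction C against (No, Amend): payoffs 48, 77 → best response Amend.
Faction C against (No, Delay): payoffs 26, 58 → best response Amend.
Faction C against (Abstain, Amend): payoffs 68, 79 → best response Amend.
Faction C against (Abstain, Delay): payoffs 77, 95 → best response Amend.
No profile is a mutual best response for all players.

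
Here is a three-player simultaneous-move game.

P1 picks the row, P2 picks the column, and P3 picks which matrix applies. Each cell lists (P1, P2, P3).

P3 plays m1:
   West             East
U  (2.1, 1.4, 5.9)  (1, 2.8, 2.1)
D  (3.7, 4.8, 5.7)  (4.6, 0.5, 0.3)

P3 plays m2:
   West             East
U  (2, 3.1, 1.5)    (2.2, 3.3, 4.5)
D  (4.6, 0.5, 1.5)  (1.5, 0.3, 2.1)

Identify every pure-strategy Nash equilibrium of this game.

(U, East, m2), (D, West, m1)

Check each profile: it is a Nash equilibrium iff no player can strictly gain by switching unilaterally.
(U, West, m1): P1 can switch to D (2.1 → 3.7). Not NE.
(U, West, m2): P1 can switch to D (2 → 4.6). Not NE.
(U, East, m1): P1 can switch to D (1 → 4.6). Not NE.
(U, East, m2): P1 gets 2.2, best alternative 1.5; P2 gets 3.3, best alternative 3.1; P3 gets 4.5, best alternative 2.1. No profitable deviation — NE.
(D, West, m1): P1 gets 3.7, best alternative 2.1; P2 gets 4.8, best alternative 0.5; P3 gets 5.7, best alternative 1.5. No profitable deviation — NE.
(D, West, m2): P3 can switch to m1 (1.5 → 5.7). Not NE.
(D, East, m1): P2 can switch to West (0.5 → 4.8). Not NE.
(D, East, m2): P1 can switch to U (1.5 → 2.2). Not NE.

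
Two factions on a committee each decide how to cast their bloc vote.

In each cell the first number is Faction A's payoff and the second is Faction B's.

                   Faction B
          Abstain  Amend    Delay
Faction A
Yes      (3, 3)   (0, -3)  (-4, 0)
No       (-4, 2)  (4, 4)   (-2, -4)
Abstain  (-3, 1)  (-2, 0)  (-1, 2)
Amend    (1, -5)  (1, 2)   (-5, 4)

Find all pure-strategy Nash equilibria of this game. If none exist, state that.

For each strategy profile, look for a profitable unilateral deviation.
(Yes, Abstain): Faction A gets 3, best alternative 1; Faction B gets 3, best alternative 0. No profitable deviation — NE.
(Yes, Amend): Faction A can switch to No (0 → 4). Not NE.
(Yes, Delay): Faction A can switch to No (-4 → -2). Not NE.
(No, Abstain): Faction A can switch to Yes (-4 → 3). Not NE.
(No, Amend): Faction A gets 4, best alternative 1; Faction B gets 4, best alternative 2. No profitable deviation — NE.
(No, Delay): Faction A can switch to Abstain (-2 → -1). Not NE.
(Abstain, Abstain): Faction A can switch to Yes (-3 → 3). Not NE.
(Abstain, Amend): Faction A can switch to Yes (-2 → 0). Not NE.
(Abstain, Delay): Faction A gets -1, best alternative -2; Faction B gets 2, best alternative 1. No profitable deviation — NE.
(Amend, Abstain): Faction A can switch to Yes (1 → 3). Not NE.
(Amend, Amend): Faction A can switch to No (1 → 4). Not NE.
(Amend, Delay): Faction A can switch to Yes (-5 → -4). Not NE.

The pure Nash equilibria are (Yes, Abstain), (No, Amend), (Abstain, Delay).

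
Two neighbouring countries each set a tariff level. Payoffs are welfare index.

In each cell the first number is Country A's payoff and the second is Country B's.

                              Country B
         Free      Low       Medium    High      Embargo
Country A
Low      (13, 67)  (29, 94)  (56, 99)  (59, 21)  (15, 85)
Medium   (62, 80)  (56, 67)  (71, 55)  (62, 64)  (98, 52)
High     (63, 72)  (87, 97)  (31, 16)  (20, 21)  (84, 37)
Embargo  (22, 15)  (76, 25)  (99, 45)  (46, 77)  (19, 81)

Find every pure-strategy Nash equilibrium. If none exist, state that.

The unique pure-strategy Nash equilibrium is (High, Low).

Check each profile: it is a Nash equilibrium iff no player can strictly gain by switching unilaterally.
(Low, Free): Country A can switch to Medium (13 → 62). Not NE.
(Low, Low): Country A can switch to Medium (29 → 56). Not NE.
(Low, Medium): Country A can switch to Medium (56 → 71). Not NE.
(Low, High): Country A can switch to Medium (59 → 62). Not NE.
(Low, Embargo): Country A can switch to Medium (15 → 98). Not NE.
(Medium, Free): Country A can switch to High (62 → 63). Not NE.
(Medium, Low): Country A can switch to High (56 → 87). Not NE.
(Medium, Medium): Country A can switch to Embargo (71 → 99). Not NE.
(Medium, High): Country B can switch to Free (64 → 80). Not NE.
(Medium, Embargo): Country B can switch to Free (52 → 80). Not NE.
(High, Free): Country B can switch to Low (72 → 97). Not NE.
(High, Low): Country A gets 87, best alternative 76; Country B gets 97, best alternative 72. No profitable deviation — NE.
(High, Medium): Country A can switch to Low (31 → 56). Not NE.
(The remaining 7 profiles each have a profitable deviation by the same check.)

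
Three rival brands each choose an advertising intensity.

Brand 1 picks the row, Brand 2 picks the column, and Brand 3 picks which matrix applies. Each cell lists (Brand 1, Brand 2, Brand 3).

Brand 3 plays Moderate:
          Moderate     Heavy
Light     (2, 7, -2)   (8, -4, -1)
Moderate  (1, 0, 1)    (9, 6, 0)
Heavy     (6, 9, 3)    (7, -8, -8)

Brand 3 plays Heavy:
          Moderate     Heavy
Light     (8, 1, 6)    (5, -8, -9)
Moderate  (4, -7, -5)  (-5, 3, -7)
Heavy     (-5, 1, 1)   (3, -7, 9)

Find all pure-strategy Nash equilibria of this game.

Brand 1 against (Moderate, Moderate): payoffs 2, 1, 6 → best response Heavy.
Brand 1 against (Moderate, Heavy): payoffs 8, 4, -5 → best response Light.
Brand 1 against (Heavy, Moderate): payoffs 8, 9, 7 → best response Moderate.
Brand 1 against (Heavy, Heavy): payoffs 5, -5, 3 → best response Light.
Brand 2 against (Light, Moderate): payoffs 7, -4 → best response Moderate.
Brand 2 against (Light, Heavy): payoffs 1, -8 → best response Moderate.
Brand 2 against (Moderate, Moderate): payoffs 0, 6 → best response Heavy.
Brand 2 against (Moderate, Heavy): payoffs -7, 3 → best response Heavy.
Brand 2 against (Heavy, Moderate): payoffs 9, -8 → best response Moderate.
Brand 2 against (Heavy, Heavy): payoffs 1, -7 → best response Moderate.
Brand 3 against (Light, Moderate): payoffs -2, 6 → best response Heavy.
Brand 3 against (Light, Heavy): payoffs -1, -9 → best response Moderate.
Brand 3 against (Moderate, Moderate): payoffs 1, -5 → best response Moderate.
Brand 3 against (Moderate, Heavy): payoffs 0, -7 → best response Moderate.
Brand 3 against (Heavy, Moderate): payoffs 3, 1 → best response Moderate.
Brand 3 against (Heavy, Heavy): payoffs -8, 9 → best response Heavy.
Mutual best responses: (Light, Moderate, Heavy); (Moderate, Heavy, Moderate); (Heavy, Moderate, Moderate).

Pure-strategy Nash equilibria: (Light, Moderate, Heavy); (Moderate, Heavy, Moderate); (Heavy, Moderate, Moderate)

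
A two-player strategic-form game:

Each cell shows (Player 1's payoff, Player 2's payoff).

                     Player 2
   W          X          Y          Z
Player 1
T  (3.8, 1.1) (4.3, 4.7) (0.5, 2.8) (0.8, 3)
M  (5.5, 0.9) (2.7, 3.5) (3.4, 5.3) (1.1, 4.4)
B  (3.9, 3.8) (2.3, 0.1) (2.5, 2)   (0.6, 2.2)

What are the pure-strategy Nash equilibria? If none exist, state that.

The pure Nash equilibria are (T, X), (M, Y).

(T, W): Player 1 can switch to M (3.8 → 5.5). Not NE.
(T, X): Player 1 gets 4.3, best alternative 2.7; Player 2 gets 4.7, best alternative 3. No profitable deviation — NE.
(T, Y): Player 1 can switch to M (0.5 → 3.4). Not NE.
(T, Z): Player 1 can switch to M (0.8 → 1.1). Not NE.
(M, W): Player 2 can switch to X (0.9 → 3.5). Not NE.
(M, X): Player 1 can switch to T (2.7 → 4.3). Not NE.
(M, Y): Player 1 gets 3.4, best alternative 2.5; Player 2 gets 5.3, best alternative 4.4. No profitable deviation — NE.
(M, Z): Player 2 can switch to Y (4.4 → 5.3). Not NE.
(The remaining 4 profiles each have a profitable deviation by the same check.)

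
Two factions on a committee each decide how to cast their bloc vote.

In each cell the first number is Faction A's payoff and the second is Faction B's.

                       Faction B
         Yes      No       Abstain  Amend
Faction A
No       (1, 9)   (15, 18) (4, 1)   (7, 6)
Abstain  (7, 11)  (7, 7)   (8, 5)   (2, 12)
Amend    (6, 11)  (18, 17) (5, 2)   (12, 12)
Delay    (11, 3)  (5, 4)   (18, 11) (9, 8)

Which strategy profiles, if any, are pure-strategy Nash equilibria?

For each strategy profile, look for a profitable unilateral deviation.
(No, Yes): Faction A can switch to Abstain (1 → 7). Not NE.
(No, No): Faction A can switch to Amend (15 → 18). Not NE.
(No, Abstain): Faction A can switch to Abstain (4 → 8). Not NE.
(No, Amend): Faction A can switch to Amend (7 → 12). Not NE.
(Abstain, Yes): Faction A can switch to Delay (7 → 11). Not NE.
(Abstain, No): Faction A can switch to No (7 → 15). Not NE.
(Abstain, Abstain): Faction A can switch to Delay (8 → 18). Not NE.
(Abstain, Amend): Faction A can switch to No (2 → 7). Not NE.
(Amend, No): Faction A gets 18, best alternative 15; Faction B gets 17, best alternative 12. No profitable deviation — NE.
(Delay, Abstain): Faction A gets 18, best alternative 8; Faction B gets 11, best alternative 8. No profitable deviation — NE.
(The remaining 6 profiles each have a profitable deviation by the same check.)

The pure Nash equilibria are (Amend, No) and (Delay, Abstain).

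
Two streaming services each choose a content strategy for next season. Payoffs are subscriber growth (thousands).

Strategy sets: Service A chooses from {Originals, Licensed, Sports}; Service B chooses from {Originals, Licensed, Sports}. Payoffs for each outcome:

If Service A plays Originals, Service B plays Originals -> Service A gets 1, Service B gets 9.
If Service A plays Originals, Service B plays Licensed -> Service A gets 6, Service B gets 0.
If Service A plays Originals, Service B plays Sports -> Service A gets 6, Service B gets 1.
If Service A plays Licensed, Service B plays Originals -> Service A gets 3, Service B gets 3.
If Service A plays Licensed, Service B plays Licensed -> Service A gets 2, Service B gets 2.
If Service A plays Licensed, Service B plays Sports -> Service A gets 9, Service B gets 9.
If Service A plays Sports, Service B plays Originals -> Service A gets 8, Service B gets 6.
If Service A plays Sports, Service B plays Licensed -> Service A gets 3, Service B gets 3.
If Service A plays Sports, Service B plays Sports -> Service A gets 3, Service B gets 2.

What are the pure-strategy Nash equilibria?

Check each profile: it is a Nash equilibrium iff no player can strictly gain by switching unilaterally.
(Originals, Originals): Service A can switch to Licensed (1 → 3). Not NE.
(Originals, Licensed): Service B can switch to Originals (0 → 9). Not NE.
(Originals, Sports): Service A can switch to Licensed (6 → 9). Not NE.
(Licensed, Originals): Service A can switch to Sports (3 → 8). Not NE.
(Licensed, Licensed): Service A can switch to Originals (2 → 6). Not NE.
(Licensed, Sports): Service A gets 9, best alternative 6; Service B gets 9, best alternative 3. No profitable deviation — NE.
(Sports, Originals): Service A gets 8, best alternative 3; Service B gets 6, best alternative 3. No profitable deviation — NE.
(Sports, Licensed): Service A can switch to Originals (3 → 6). Not NE.
(Sports, Sports): Service A can switch to Originals (3 → 6). Not NE.

(Licensed, Sports) and (Sports, Originals)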